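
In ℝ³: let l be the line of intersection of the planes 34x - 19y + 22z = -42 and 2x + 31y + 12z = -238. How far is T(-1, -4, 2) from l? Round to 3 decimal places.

5.458

Direction of l: (34, -19, 22) × (2, 31, 12) = (-910, -364, 1092).
A point on l: solving the two plane equations with x = -2 gives (-2, -6, -4).
Taking (-2, -6, -4) on l with direction v = (-910, -364, 1092): w = T − (-2, -6, -4) = (1, 2, 6), and w × v = (4368, -6552, 1456).
Distance = |w × v| / |v| = √64128064 / √2153060 ≈ 5.458.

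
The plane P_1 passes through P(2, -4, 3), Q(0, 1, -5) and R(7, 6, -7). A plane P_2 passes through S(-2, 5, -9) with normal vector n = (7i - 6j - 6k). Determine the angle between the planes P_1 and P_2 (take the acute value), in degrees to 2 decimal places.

19.03

PQ = (-2, 5, -8), PR = (5, 10, -10); a normal to P_1 is PQ × PR = (30, -60, -45).
Using P: P_1 has equation 30x - 60y - 45z = 165.
P_2: n·r = n·S gives 7x - 6y - 6z = 10.
cos θ = |n₁·n₂| / (|n₁||n₂|) = |840| / (√6525 · √121).
θ = arccos(0.94536) ≈ 19.03°.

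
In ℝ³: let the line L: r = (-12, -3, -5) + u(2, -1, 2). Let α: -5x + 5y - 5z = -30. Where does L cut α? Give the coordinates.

Substitute r = (-12, -3, -5) + t(2, -1, 2) into the plane: 70 + (-25)t = -30, so t = 4.
Intersection: (-12, -3, -5) + 4·(2, -1, 2) = (-4, -7, 3).

(-4, -7, 3)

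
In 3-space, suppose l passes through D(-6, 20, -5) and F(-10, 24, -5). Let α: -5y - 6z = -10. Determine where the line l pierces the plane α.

A direction vector for l is F − D = (-4, 4, 0).
Substitute r = (-6, 20, -5) + t(-4, 4, 0) into the plane: -70 + (-20)t = -10, so t = -3.
Intersection: (-6, 20, -5) + (-3)·(-4, 4, 0) = (6, 8, -5).

(6, 8, -5)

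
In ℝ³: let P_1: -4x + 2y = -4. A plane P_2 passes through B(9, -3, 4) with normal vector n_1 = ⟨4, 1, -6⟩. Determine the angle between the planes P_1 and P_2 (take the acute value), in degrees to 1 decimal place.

64.5

P_2: n_1·r = n_1·B gives 4x + y - 6z = 9.
cos θ = |n₁·n₂| / (|n₁||n₂|) = |-14| / (√20 · √53).
θ = arccos(0.43001) ≈ 64.5°.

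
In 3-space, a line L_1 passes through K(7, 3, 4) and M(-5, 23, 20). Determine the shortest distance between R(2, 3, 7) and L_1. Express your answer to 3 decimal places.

A direction vector for L_1 is M − K = (-12, 20, 16).
Taking (7, 3, 4) on L_1 with direction v = (-12, 20, 16): w = R − (7, 3, 4) = (-5, 0, 3), and w × v = (-60, 44, -100).
Distance = |w × v| / |v| = √15536 / √800 ≈ 4.407.

4.407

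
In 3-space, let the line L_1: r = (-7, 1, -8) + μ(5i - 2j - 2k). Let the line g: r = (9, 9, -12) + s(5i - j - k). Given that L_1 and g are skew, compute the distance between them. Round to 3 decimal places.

8.485

Common perpendicular direction n = (5, -2, -2) × (5, -1, -1) = (0, -5, 5).
With w = (9, 9, -12) − (-7, 1, -8) = (16, 8, -4), w · n = -60.
Distance = |w · n| / |n| = |-60| / √50 ≈ 8.485.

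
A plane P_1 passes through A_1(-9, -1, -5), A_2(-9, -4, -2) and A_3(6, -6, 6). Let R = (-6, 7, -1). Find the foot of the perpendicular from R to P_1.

(-4, 2, -6)

A_1A_2 = (0, -3, 3), A_1A_3 = (15, -5, 11); a normal to P_1 is A_1A_2 × A_1A_3 = (-18, 45, 45).
Using A_1: P_1 has equation -18x + 45y + 45z = -108.
Foot = R − λn with λ = (n·R − d)/|n|² = (378 − (-108))/4374 = 1/9.
Foot = (-6, 7, -1) − (1/9)·(-18, 45, 45) = (-4, 2, -6).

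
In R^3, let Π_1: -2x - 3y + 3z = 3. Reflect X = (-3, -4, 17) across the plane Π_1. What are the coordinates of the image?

λ = (n·X − d)/|n|² = (69 − 3)/22 = 3.
Reflection = X − 2λn = (-3, -4, 17) − 6·(-2, -3, 3) = (9, 14, -1).

(9, 14, -1)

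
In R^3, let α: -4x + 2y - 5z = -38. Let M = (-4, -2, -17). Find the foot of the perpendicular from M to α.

(8, -8, -2)

Foot = M − λn with λ = (n·M − d)/|n|² = (97 − (-38))/45 = 3.
Foot = (-4, -2, -17) − 3·(-4, 2, -5) = (8, -8, -2).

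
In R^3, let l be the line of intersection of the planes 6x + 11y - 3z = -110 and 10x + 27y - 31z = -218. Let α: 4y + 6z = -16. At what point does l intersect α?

Direction of l: (6, 11, -3) × (10, 27, -31) = (-260, 156, 52).
A point on l: solving the two plane equations with x = -31 gives (-31, 8, 4).
Substitute r = (-31, 8, 4) + t(-260, 156, 52) into the plane: 56 + 936t = -16, so t = -1/13.
Intersection: (-31, 8, 4) + (-1/13)·(-260, 156, 52) = (-11, -4, 0).

(-11, -4, 0)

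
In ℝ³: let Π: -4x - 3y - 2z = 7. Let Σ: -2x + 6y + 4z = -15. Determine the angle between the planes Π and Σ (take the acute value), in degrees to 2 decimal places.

63.47

cos θ = |n₁·n₂| / (|n₁||n₂|) = |-18| / (√29 · √56).
θ = arccos(0.44666) ≈ 63.47°.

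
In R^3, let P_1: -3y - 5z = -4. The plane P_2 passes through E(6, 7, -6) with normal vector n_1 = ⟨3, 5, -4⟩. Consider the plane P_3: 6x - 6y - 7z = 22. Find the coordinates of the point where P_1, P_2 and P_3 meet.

P_2: n_1·r = n_1·E gives 3x + 5y - 4z = 77.
Solving the 3×3 linear system -3y - 5z = -4, 3x + 5y - 4z = 77, 6x - 6y - 7z = 22 (e.g. by elimination or Cramer's rule, determinant = 249) gives (7, 8, -4).

(7, 8, -4)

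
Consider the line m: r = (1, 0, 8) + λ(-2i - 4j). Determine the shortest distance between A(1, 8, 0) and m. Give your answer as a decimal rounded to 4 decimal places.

Taking (1, 0, 8) on m with direction v = (-2, -4, 0): w = A − (1, 0, 8) = (0, 8, -8), and w × v = (-32, 16, 16).
Distance = |w × v| / |v| = √1536 / √20 ≈ 8.7636.

8.7636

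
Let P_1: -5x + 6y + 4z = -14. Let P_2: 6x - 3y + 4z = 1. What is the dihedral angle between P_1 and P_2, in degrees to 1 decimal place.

62.2

cos θ = |n₁·n₂| / (|n₁||n₂|) = |-32| / (√77 · √61).
θ = arccos(0.46692) ≈ 62.2°.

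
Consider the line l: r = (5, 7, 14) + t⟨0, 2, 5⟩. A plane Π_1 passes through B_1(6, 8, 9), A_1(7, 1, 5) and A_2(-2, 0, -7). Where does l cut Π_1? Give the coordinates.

(5, 3, 4)

B_1A_1 = (1, -7, -4), B_1A_2 = (-8, -8, -16); a normal to Π_1 is B_1A_1 × B_1A_2 = (80, 48, -64).
Using B_1: Π_1 has equation 80x + 48y - 64z = 288.
Substitute r = (5, 7, 14) + t(0, 2, 5) into the plane: -160 + (-224)t = 288, so t = -2.
Intersection: (5, 7, 14) + (-2)·(0, 2, 5) = (5, 3, 4).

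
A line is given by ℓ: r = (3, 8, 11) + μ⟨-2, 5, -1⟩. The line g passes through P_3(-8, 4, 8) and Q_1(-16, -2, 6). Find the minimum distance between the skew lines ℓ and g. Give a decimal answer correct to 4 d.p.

0.0733

A direction vector for g is Q_1 − P_3 = (-8, -6, -2).
Common perpendicular direction n = (-2, 5, -1) × (-8, -6, -2) = (-16, 4, 52).
With w = (-8, 4, 8) − (3, 8, 11) = (-11, -4, -3), w · n = 4.
Distance = |w · n| / |n| = |4| / √2976 ≈ 0.0733.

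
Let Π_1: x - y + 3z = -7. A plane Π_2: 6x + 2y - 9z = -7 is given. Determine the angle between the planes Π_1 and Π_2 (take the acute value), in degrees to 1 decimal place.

cos θ = |n₁·n₂| / (|n₁||n₂|) = |-23| / (√11 · √121).
θ = arccos(0.63043) ≈ 50.9°.

50.9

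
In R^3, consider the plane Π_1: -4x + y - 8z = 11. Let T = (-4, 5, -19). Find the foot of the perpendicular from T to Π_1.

(4, 3, -3)

Foot = T − λn with λ = (n·T − d)/|n|² = (173 − 11)/81 = 2.
Foot = (-4, 5, -19) − 2·(-4, 1, -8) = (4, 3, -3).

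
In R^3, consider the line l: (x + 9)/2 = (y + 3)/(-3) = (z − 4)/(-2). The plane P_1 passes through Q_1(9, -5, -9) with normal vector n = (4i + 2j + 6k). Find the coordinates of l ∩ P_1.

l has direction (2, -3, -2) through (-9, -3, 4).
P_1: n·r = n·Q_1 gives 4x + 2y + 6z = -28.
Substitute r = (-9, -3, 4) + t(2, -3, -2) into the plane: -18 + (-10)t = -28, so t = 1.
Intersection: (-9, -3, 4) + 1·(2, -3, -2) = (-7, -6, 2).

(-7, -6, 2)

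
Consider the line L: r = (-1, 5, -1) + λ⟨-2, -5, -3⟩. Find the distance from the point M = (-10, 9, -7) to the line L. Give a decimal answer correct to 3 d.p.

11.237

Taking (-1, 5, -1) on L with direction v = (-2, -5, -3): w = M − (-1, 5, -1) = (-9, 4, -6), and w × v = (-42, -15, 53).
Distance = |w × v| / |v| = √4798 / √38 ≈ 11.237.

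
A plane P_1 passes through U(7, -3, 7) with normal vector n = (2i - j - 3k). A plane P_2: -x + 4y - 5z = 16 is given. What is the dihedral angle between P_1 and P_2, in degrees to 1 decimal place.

P_1: n·r = n·U gives 2x - y - 3z = -4.
cos θ = |n₁·n₂| / (|n₁||n₂|) = |9| / (√14 · √42).
θ = arccos(0.37115) ≈ 68.2°.

68.2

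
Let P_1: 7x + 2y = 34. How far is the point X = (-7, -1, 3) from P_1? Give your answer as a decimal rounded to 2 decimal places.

n·X − d = (7)·(-7) + (2)·(-1) + (0)·(3) − 34 = -85; |n| = √53.
Distance = |-85| / √53 = 85/√53 ≈ 11.68.

11.68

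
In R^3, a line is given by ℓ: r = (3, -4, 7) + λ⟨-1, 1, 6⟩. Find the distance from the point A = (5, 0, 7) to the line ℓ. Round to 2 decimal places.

Taking (3, -4, 7) on ℓ with direction v = (-1, 1, 6): w = A − (3, -4, 7) = (2, 4, 0), and w × v = (24, -12, 6).
Distance = |w × v| / |v| = √756 / √38 ≈ 4.46.

4.46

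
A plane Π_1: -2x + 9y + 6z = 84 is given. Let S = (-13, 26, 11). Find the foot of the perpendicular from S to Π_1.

Foot = S − λn with λ = (n·S − d)/|n|² = (326 − 84)/121 = 2.
Foot = (-13, 26, 11) − 2·(-2, 9, 6) = (-9, 8, -1).

(-9, 8, -1)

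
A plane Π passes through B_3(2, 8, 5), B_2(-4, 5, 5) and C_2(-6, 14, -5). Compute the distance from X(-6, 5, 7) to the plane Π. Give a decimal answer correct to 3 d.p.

B_3B_2 = (-6, -3, 0), B_3C_2 = (-8, 6, -10); a normal to Π is B_3B_2 × B_3C_2 = (30, -60, -60).
Using B_3: Π has equation 30x - 60y - 60z = -720.
n·X − d = (30)·(-6) + (-60)·(5) + (-60)·(7) − (-720) = -180; |n| = √8100.
Distance = |-180| / √8100 = 180/√8100 ≈ 2.000.

2.000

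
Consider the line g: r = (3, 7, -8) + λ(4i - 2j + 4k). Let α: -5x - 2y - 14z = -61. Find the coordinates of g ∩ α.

(11, 3, 0)

Substitute r = (3, 7, -8) + t(4, -2, 4) into the plane: 83 + (-72)t = -61, so t = 2.
Intersection: (3, 7, -8) + 2·(4, -2, 4) = (11, 3, 0).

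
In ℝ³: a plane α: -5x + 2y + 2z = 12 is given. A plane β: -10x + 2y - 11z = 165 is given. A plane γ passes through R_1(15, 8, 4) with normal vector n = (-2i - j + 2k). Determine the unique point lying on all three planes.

(-2, 12, -11)

γ: n·r = n·R_1 gives -2x - y + 2z = -30.
Solving the 3×3 linear system -5x + 2y + 2z = 12, -10x + 2y - 11z = 165, -2x - y + 2z = -30 (e.g. by elimination or Cramer's rule, determinant = 147) gives (-2, 12, -11).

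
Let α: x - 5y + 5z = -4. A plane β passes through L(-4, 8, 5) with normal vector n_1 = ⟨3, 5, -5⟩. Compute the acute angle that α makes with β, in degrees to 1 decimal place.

β: n_1·r = n_1·L gives 3x + 5y - 5z = 3.
cos θ = |n₁·n₂| / (|n₁||n₂|) = |-47| / (√51 · √59).
θ = arccos(0.85681) ≈ 31.0°.

31.0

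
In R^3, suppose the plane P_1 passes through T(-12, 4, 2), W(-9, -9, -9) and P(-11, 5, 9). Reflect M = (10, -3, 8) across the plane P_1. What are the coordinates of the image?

TW = (3, -13, -11), TP = (1, 1, 7); a normal to P_1 is TW × TP = (-80, -32, 16).
Using T: P_1 has equation -80x - 32y + 16z = 864.
λ = (n·M − d)/|n|² = (-576 − 864)/7680 = -3/16.
Reflection = M − 2λn = (10, -3, 8) − (-3/8)·(-80, -32, 16) = (-20, -15, 14).

(-20, -15, 14)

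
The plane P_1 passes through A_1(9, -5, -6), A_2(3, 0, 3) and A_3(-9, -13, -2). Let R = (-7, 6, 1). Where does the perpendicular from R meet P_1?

A_1A_2 = (-6, 5, 9), A_1A_3 = (-18, -8, 4); a normal to P_1 is A_1A_2 × A_1A_3 = (92, -138, 138).
Using A_1: P_1 has equation 92x - 138y + 138z = 690.
Foot = R − λn with λ = (n·R − d)/|n|² = (-1334 − 690)/46552 = -1/23.
Foot = (-7, 6, 1) − (-1/23)·(92, -138, 138) = (-3, 0, 7).

(-3, 0, 7)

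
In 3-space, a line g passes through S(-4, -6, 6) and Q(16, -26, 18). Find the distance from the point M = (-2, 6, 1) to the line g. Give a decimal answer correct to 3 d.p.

A direction vector for g is Q − S = (20, -20, 12).
Taking (-4, -6, 6) on g with direction v = (20, -20, 12): w = M − (-4, -6, 6) = (2, 12, -5), and w × v = (44, -124, -280).
Distance = |w × v| / |v| = √95712 / √944 ≈ 10.069.

10.069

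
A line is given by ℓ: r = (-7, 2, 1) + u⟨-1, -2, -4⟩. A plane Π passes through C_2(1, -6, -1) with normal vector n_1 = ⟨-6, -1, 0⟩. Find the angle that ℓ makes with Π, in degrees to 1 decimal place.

16.7

Π: n_1·r = n_1·C_2 gives -6x - y = 0.
sin θ = |n·v| / (|n||v|) = |8| / (√37 · √21) = 0.28700.
θ ≈ 16.7°.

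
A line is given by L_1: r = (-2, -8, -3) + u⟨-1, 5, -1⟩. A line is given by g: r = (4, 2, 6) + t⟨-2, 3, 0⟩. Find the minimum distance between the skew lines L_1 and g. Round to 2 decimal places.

12.83

Common perpendicular direction n = (-1, 5, -1) × (-2, 3, 0) = (3, 2, 7).
With w = (4, 2, 6) − (-2, -8, -3) = (6, 10, 9), w · n = 101.
Distance = |w · n| / |n| = |101| / √62 ≈ 12.83.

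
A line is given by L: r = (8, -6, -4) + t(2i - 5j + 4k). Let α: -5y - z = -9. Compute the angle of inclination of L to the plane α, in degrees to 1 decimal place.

sin θ = |n·v| / (|n||v|) = |21| / (√26 · √45) = 0.61394.
θ ≈ 37.9°.

37.9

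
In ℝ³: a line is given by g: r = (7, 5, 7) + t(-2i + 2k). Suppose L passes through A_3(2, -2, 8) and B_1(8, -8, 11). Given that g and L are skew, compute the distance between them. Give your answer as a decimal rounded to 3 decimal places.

7.034

A direction vector for L is B_1 − A_3 = (6, -6, 3).
Common perpendicular direction n = (-2, 0, 2) × (6, -6, 3) = (12, 18, 12).
With w = (2, -2, 8) − (7, 5, 7) = (-5, -7, 1), w · n = -174.
Distance = |w · n| / |n| = |-174| / √612 ≈ 7.034.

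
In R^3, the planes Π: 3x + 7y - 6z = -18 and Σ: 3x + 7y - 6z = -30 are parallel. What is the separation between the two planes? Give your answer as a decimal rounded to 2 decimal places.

1.24

Same normal n = (3, 7, -6) with |n| = √94; distance = |-18 − (-30)| / |n| = 12/√94 ≈ 1.24.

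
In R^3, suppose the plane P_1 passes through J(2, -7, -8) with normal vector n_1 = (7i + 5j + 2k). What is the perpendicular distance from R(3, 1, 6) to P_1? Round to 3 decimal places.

P_1: n_1·r = n_1·J gives 7x + 5y + 2z = -37.
n·R − d = (7)·(3) + (5)·(1) + (2)·(6) − (-37) = 75; |n| = √78.
Distance = |75| / √78 = 75/√78 ≈ 8.492.

8.492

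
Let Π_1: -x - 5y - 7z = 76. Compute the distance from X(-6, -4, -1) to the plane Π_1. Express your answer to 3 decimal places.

n·X − d = (-1)·(-6) + (-5)·(-4) + (-7)·(-1) − 76 = -43; |n| = √75.
Distance = |-43| / √75 = 43/√75 ≈ 4.965.

4.965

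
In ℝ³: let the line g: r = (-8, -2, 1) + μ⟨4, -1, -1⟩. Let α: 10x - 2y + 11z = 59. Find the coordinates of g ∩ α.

Substitute r = (-8, -2, 1) + t(4, -1, -1) into the plane: -65 + 31t = 59, so t = 4.
Intersection: (-8, -2, 1) + 4·(4, -1, -1) = (8, -6, -3).

(8, -6, -3)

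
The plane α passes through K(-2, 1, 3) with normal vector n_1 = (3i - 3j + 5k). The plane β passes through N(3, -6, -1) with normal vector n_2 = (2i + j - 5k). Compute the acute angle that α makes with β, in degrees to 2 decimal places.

52.23

α: n_1·r = n_1·K gives 3x - 3y + 5z = 6.
β: n_2·r = n_2·N gives 2x + y - 5z = 5.
cos θ = |n₁·n₂| / (|n₁||n₂|) = |-22| / (√43 · √30).
θ = arccos(0.61253) ≈ 52.23°.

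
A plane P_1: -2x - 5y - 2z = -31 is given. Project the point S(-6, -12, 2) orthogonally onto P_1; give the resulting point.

(0, 3, 8)

Foot = S − λn with λ = (n·S − d)/|n|² = (68 − (-31))/33 = 3.
Foot = (-6, -12, 2) − 3·(-2, -5, -2) = (0, 3, 8).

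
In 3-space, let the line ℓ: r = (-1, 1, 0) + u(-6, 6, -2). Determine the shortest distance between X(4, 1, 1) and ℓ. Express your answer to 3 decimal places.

3.539

Taking (-1, 1, 0) on ℓ with direction v = (-6, 6, -2): w = X − (-1, 1, 0) = (5, 0, 1), and w × v = (-6, 4, 30).
Distance = |w × v| / |v| = √952 / √76 ≈ 3.539.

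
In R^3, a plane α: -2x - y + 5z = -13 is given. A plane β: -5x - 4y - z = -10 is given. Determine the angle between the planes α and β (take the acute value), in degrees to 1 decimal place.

75.3

cos θ = |n₁·n₂| / (|n₁||n₂|) = |9| / (√30 · √42).
θ = arccos(0.25355) ≈ 75.3°.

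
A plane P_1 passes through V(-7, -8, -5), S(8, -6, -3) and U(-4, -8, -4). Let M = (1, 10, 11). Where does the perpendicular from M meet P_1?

VS = (15, 2, 2), VU = (3, 0, 1); a normal to P_1 is VS × VU = (2, -9, -6).
Using V: P_1 has equation 2x - 9y - 6z = 88.
Foot = M − λn with λ = (n·M − d)/|n|² = (-154 − 88)/121 = -2.
Foot = (1, 10, 11) − (-2)·(2, -9, -6) = (5, -8, -1).

(5, -8, -1)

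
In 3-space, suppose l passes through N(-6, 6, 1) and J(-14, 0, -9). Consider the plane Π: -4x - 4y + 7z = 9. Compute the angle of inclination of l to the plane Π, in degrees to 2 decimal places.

6.31

A direction vector for l is J − N = (-8, -6, -10).
sin θ = |n·v| / (|n||v|) = |-14| / (√81 · √200) = 0.10999.
θ ≈ 6.31°.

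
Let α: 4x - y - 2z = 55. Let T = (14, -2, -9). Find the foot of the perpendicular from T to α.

Foot = T − λn with λ = (n·T − d)/|n|² = (76 − 55)/21 = 1.
Foot = (14, -2, -9) − 1·(4, -1, -2) = (10, -1, -7).

(10, -1, -7)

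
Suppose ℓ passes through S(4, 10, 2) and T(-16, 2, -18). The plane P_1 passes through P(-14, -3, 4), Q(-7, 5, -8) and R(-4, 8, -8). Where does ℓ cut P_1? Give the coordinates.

A direction vector for ℓ is T − S = (-20, -8, -20).
PQ = (7, 8, -12), PR = (10, 11, -12); a normal to P_1 is PQ × PR = (36, -36, -3).
Using P: P_1 has equation 36x - 36y - 3z = -408.
Substitute r = (4, 10, 2) + t(-20, -8, -20) into the plane: -222 + (-372)t = -408, so t = 1/2.
Intersection: (4, 10, 2) + (1/2)·(-20, -8, -20) = (-6, 6, -8).

(-6, 6, -8)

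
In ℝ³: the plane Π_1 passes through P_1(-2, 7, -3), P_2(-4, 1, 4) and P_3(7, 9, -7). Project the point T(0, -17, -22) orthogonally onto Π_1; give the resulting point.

(4, 5, -2)

P_1P_2 = (-2, -6, 7), P_1P_3 = (9, 2, -4); a normal to Π_1 is P_1P_2 × P_1P_3 = (10, 55, 50).
Using P_1: Π_1 has equation 10x + 55y + 50z = 215.
Foot = T − λn with λ = (n·T − d)/|n|² = (-2035 − 215)/5625 = -2/5.
Foot = (0, -17, -22) − (-2/5)·(10, 55, 50) = (4, 5, -2).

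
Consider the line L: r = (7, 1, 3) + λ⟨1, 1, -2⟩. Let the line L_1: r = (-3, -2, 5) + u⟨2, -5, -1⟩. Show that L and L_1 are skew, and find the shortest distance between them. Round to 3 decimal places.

7.848

Common perpendicular direction n = (1, 1, -2) × (2, -5, -1) = (-11, -3, -7).
With w = (-3, -2, 5) − (7, 1, 3) = (-10, -3, 2), w · n = 105.
Since n ≠ 0 the lines are not parallel, and w · n = 105 ≠ 0 so they do not intersect; hence they are skew.
Distance = |w · n| / |n| = |105| / √179 ≈ 7.848.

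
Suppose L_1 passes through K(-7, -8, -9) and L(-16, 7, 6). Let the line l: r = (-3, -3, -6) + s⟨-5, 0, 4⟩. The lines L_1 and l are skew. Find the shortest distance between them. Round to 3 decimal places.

2.605

A direction vector for L_1 is L − K = (-9, 15, 15).
Common perpendicular direction n = (-9, 15, 15) × (-5, 0, 4) = (60, -39, 75).
With w = (-3, -3, -6) − (-7, -8, -9) = (4, 5, 3), w · n = 270.
Distance = |w · n| / |n| = |270| / √10746 ≈ 2.605.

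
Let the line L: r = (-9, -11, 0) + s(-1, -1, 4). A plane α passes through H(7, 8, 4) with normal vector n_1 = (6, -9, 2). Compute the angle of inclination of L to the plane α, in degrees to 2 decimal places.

13.63

α: n_1·r = n_1·H gives 6x - 9y + 2z = -22.
sin θ = |n·v| / (|n||v|) = |11| / (√121 · √18) = 0.23570.
θ ≈ 13.63°.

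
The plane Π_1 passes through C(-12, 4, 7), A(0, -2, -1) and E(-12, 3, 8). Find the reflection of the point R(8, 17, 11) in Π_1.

(-20, -7, -13)

CA = (12, -6, -8), CE = (0, -1, 1); a normal to Π_1 is CA × CE = (-14, -12, -12).
Using C: Π_1 has equation -14x - 12y - 12z = 36.
λ = (n·R − d)/|n|² = (-448 − 36)/484 = -1.
Reflection = R − 2λn = (8, 17, 11) − (-2)·(-14, -12, -12) = (-20, -7, -13).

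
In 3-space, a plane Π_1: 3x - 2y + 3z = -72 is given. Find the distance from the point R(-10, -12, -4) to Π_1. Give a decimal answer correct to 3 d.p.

11.513

n·R − d = (3)·(-10) + (-2)·(-12) + (3)·(-4) − (-72) = 54; |n| = √22.
Distance = |54| / √22 = 54/√22 ≈ 11.513.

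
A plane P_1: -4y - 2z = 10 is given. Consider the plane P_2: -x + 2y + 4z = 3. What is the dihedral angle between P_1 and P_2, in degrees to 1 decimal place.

38.7

cos θ = |n₁·n₂| / (|n₁||n₂|) = |-16| / (√20 · √21).
θ = arccos(0.78072) ≈ 38.7°.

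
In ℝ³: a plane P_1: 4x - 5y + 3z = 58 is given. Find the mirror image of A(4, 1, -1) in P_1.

(12, -9, 5)

λ = (n·A − d)/|n|² = (8 − 58)/50 = -1.
Reflection = A − 2λn = (4, 1, -1) − (-2)·(4, -5, 3) = (12, -9, 5).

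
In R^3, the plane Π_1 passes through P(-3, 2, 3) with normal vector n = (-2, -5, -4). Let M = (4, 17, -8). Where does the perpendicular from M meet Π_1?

(2, 12, -12)

Π_1: n·r = n·P gives -2x - 5y - 4z = -16.
Foot = M − λn with λ = (n·M − d)/|n|² = (-61 − (-16))/45 = -1.
Foot = (4, 17, -8) − (-1)·(-2, -5, -4) = (2, 12, -12).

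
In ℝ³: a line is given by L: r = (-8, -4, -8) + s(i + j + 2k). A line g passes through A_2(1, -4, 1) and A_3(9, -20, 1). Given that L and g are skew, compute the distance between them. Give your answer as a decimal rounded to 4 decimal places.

1.6713

A direction vector for g is A_3 − A_2 = (8, -16, 0).
Common perpendicular direction n = (1, 1, 2) × (8, -16, 0) = (32, 16, -24).
With w = (1, -4, 1) − (-8, -4, -8) = (9, 0, 9), w · n = 72.
Distance = |w · n| / |n| = |72| / √1856 ≈ 1.6713.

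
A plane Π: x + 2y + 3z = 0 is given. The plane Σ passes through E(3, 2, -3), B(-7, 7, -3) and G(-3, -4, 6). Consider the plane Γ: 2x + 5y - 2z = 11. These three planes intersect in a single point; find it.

(-3, 3, -1)

EB = (-10, 5, 0), EG = (-6, -6, 9); a normal to Σ is EB × EG = (45, 90, 90).
Using E: Σ has equation 45x + 90y + 90z = 45.
Solving the 3×3 linear system x + 2y + 3z = 0, 45x + 90y + 90z = 45, 2x + 5y - 2z = 11 (e.g. by elimination or Cramer's rule, determinant = 45) gives (-3, 3, -1).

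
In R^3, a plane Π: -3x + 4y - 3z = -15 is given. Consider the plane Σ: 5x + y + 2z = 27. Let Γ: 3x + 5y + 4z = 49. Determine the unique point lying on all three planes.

(2, 3, 7)

Solving the 3×3 linear system -3x + 4y - 3z = -15, 5x + y + 2z = 27, 3x + 5y + 4z = 49 (e.g. by elimination or Cramer's rule, determinant = -104) gives (2, 3, 7).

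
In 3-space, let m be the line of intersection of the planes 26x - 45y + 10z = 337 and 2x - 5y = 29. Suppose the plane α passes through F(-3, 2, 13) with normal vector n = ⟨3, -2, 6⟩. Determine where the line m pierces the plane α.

(-3, -7, 10)

Direction of m: (26, -45, 10) × (2, -5, 0) = (50, 20, -40).
A point on m: solving the two plane equations with x = 2 gives (2, -5, 6).
α: n·r = n·F gives 3x - 2y + 6z = 65.
Substitute r = (2, -5, 6) + t(50, 20, -40) into the plane: 52 + (-130)t = 65, so t = -1/10.
Intersection: (2, -5, 6) + (-1/10)·(50, 20, -40) = (-3, -7, 10).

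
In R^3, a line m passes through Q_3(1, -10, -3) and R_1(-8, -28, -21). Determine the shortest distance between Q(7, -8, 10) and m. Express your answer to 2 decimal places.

8.06

A direction vector for m is R_1 − Q_3 = (-9, -18, -18).
Taking (1, -10, -3) on m with direction v = (-9, -18, -18): w = Q − (1, -10, -3) = (6, 2, 13), and w × v = (198, -9, -90).
Distance = |w × v| / |v| = √47385 / √729 ≈ 8.06.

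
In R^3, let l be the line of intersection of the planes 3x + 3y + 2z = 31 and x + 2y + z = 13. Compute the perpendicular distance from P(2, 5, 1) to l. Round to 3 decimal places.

5.908

Direction of l: (3, 3, 2) × (1, 2, 1) = (-1, -1, 3).
A point on l: solving the two plane equations with x = 6 gives (6, 1, 5).
Taking (6, 1, 5) on l with direction v = (-1, -1, 3): w = P − (6, 1, 5) = (-4, 4, -4), and w × v = (8, 16, 8).
Distance = |w × v| / |v| = √384 / √11 ≈ 5.908.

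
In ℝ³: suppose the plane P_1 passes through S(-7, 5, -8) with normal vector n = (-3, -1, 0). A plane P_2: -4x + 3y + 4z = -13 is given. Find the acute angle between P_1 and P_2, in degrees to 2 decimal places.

63.61

P_1: n·r = n·S gives -3x - y = 16.
cos θ = |n₁·n₂| / (|n₁||n₂|) = |9| / (√10 · √41).
θ = arccos(0.44448) ≈ 63.61°.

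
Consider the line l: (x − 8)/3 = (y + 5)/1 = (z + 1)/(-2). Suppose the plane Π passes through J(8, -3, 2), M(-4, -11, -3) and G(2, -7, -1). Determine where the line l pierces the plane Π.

(2, -7, 3)

l has direction (3, 1, -2) through (8, -5, -1).
JM = (-12, -8, -5), JG = (-6, -4, -3); a normal to Π is JM × JG = (4, -6, 0).
Using J: Π has equation 4x - 6y = 50.
Substitute r = (8, -5, -1) + t(3, 1, -2) into the plane: 62 + 6t = 50, so t = -2.
Intersection: (8, -5, -1) + (-2)·(3, 1, -2) = (2, -7, 3).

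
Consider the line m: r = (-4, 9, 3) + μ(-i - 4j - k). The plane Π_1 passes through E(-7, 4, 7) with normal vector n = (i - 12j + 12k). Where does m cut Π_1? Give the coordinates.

(-7, -3, 0)

Π_1: n·r = n·E gives x - 12y + 12z = 29.
Substitute r = (-4, 9, 3) + t(-1, -4, -1) into the plane: -76 + 35t = 29, so t = 3.
Intersection: (-4, 9, 3) + 3·(-1, -4, -1) = (-7, -3, 0).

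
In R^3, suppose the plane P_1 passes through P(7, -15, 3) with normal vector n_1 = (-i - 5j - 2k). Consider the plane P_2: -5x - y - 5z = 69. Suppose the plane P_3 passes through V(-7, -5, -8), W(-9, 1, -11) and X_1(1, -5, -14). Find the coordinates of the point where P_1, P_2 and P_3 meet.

P_1: n_1·r = n_1·P gives -x - 5y - 2z = 62.
VW = (-2, 6, -3), VX_1 = (8, 0, -6); a normal to P_3 is VW × VX_1 = (-36, -36, -48).
Using V: P_3 has equation -36x - 36y - 48z = 816.
Solving the 3×3 linear system -x - 5y - 2z = 62, -5x - y - 5z = 69, -36x - 36y - 48z = 816 (e.g. by elimination or Cramer's rule, determinant = 144) gives (-7, -9, -5).

(-7, -9, -5)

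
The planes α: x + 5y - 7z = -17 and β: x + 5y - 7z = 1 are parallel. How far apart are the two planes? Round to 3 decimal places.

2.078

Same normal n = (1, 5, -7) with |n| = √75; distance = |-17 − 1| / |n| = 18/√75 ≈ 2.078.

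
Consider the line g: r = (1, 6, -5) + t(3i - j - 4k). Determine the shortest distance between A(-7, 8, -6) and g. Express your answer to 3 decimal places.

Taking (1, 6, -5) on g with direction v = (3, -1, -4): w = A − (1, 6, -5) = (-8, 2, -1), and w × v = (-9, -35, 2).
Distance = |w × v| / |v| = √1310 / √26 ≈ 7.098.

7.098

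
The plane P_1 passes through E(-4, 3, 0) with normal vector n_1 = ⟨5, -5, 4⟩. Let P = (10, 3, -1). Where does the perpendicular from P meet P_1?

(5, 8, -5)

P_1: n_1·r = n_1·E gives 5x - 5y + 4z = -35.
Foot = P − λn with λ = (n·P − d)/|n|² = (31 − (-35))/66 = 1.
Foot = (10, 3, -1) − 1·(5, -5, 4) = (5, 8, -5).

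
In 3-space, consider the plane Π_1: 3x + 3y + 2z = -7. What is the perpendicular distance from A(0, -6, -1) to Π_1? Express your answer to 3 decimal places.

2.772

n·A − d = (3)·(0) + (3)·(-6) + (2)·(-1) − (-7) = -13; |n| = √22.
Distance = |-13| / √22 = 13/√22 ≈ 2.772.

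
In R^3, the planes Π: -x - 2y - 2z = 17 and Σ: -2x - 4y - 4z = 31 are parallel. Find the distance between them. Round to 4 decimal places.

0.5000

Rescale Σ by 1/2: -x - 2y - 2z = 31/2. Then distance = |17 − (31/2)| / √9 ≈ 0.5000.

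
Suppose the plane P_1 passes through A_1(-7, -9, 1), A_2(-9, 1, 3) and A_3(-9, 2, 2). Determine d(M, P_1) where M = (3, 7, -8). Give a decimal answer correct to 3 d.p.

10.869

A_1A_2 = (-2, 10, 2), A_1A_3 = (-2, 11, 1); a normal to P_1 is A_1A_2 × A_1A_3 = (-12, -2, -2).
Using A_1: P_1 has equation -12x - 2y - 2z = 100.
n·M − d = (-12)·(3) + (-2)·(7) + (-2)·(-8) − 100 = -134; |n| = √152.
Distance = |-134| / √152 = 134/√152 ≈ 10.869.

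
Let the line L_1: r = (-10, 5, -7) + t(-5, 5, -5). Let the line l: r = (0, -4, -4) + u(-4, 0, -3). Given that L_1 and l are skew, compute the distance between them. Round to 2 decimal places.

5.30

Common perpendicular direction n = (-5, 5, -5) × (-4, 0, -3) = (-15, 5, 20).
With w = (0, -4, -4) − (-10, 5, -7) = (10, -9, 3), w · n = -135.
Distance = |w · n| / |n| = |-135| / √650 ≈ 5.30.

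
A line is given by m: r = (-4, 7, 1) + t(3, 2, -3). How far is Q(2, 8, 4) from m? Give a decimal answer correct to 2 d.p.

Taking (-4, 7, 1) on m with direction v = (3, 2, -3): w = Q − (-4, 7, 1) = (6, 1, 3), and w × v = (-9, 27, 9).
Distance = |w × v| / |v| = √891 / √22 ≈ 6.36.

6.36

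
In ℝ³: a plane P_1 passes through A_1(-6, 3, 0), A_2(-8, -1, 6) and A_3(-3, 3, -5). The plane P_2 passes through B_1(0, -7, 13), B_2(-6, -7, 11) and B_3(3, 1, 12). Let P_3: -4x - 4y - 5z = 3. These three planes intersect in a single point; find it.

(-9, -3, 9)

A_1A_2 = (-2, -4, 6), A_1A_3 = (3, 0, -5); a normal to P_1 is A_1A_2 × A_1A_3 = (20, 8, 12).
Using A_1: P_1 has equation 20x + 8y + 12z = -96.
B_1B_2 = (-6, 0, -2), B_1B_3 = (3, 8, -1); a normal to P_2 is B_1B_2 × B_1B_3 = (16, -12, -48).
Using B_1: P_2 has equation 16x - 12y - 48z = -540.
Solving the 3×3 linear system 20x + 8y + 12z = -96, 16x - 12y - 48z = -540, -4x - 4y - 5z = 3 (e.g. by elimination or Cramer's rule, determinant = -1808) gives (-9, -3, 9).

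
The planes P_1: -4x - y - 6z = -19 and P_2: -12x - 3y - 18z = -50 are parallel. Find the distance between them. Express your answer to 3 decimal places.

Rescale P_2 by 1/3: -4x - y - 6z = -50/3. Then distance = |-19 − (-50/3)| / √53 ≈ 0.321.

0.321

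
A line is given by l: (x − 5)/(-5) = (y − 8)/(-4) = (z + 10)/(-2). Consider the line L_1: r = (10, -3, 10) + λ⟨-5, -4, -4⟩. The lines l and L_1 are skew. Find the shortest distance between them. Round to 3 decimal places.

11.713

l has direction (-5, -4, -2) through (5, 8, -10).
Common perpendicular direction n = (-5, -4, -2) × (-5, -4, -4) = (8, -10, 0).
With w = (10, -3, 10) − (5, 8, -10) = (5, -11, 20), w · n = 150.
Distance = |w · n| / |n| = |150| / √164 ≈ 11.713.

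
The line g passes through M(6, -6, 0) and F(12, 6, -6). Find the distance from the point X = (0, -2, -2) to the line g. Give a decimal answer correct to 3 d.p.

7.303

A direction vector for g is F − M = (6, 12, -6).
Taking (6, -6, 0) on g with direction v = (6, 12, -6): w = X − (6, -6, 0) = (-6, 4, -2), and w × v = (0, -48, -96).
Distance = |w × v| / |v| = √11520 / √216 ≈ 7.303.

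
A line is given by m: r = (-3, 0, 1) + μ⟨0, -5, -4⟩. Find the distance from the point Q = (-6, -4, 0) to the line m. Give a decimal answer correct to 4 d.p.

3.4571

Taking (-3, 0, 1) on m with direction v = (0, -5, -4): w = Q − (-3, 0, 1) = (-3, -4, -1), and w × v = (11, -12, 15).
Distance = |w × v| / |v| = √490 / √41 ≈ 3.4571.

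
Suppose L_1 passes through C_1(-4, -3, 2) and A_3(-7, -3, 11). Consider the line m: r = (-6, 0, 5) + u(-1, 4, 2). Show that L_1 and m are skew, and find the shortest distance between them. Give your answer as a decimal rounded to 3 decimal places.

A direction vector for L_1 is A_3 − C_1 = (-3, 0, 9).
Common perpendicular direction n = (-3, 0, 9) × (-1, 4, 2) = (-36, -3, -12).
With w = (-6, 0, 5) − (-4, -3, 2) = (-2, 3, 3), w · n = 27.
Since n ≠ 0 the lines are not parallel, and w · n = 27 ≠ 0 so they do not intersect; hence they are skew.
Distance = |w · n| / |n| = |27| / √1449 ≈ 0.709.

0.709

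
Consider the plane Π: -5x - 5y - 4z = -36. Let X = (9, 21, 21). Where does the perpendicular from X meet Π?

Foot = X − λn with λ = (n·X − d)/|n|² = (-234 − (-36))/66 = -3.
Foot = (9, 21, 21) − (-3)·(-5, -5, -4) = (-6, 6, 9).

(-6, 6, 9)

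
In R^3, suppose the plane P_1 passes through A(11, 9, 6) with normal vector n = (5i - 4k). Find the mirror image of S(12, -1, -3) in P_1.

P_1: n·r = n·A gives 5x - 4z = 31.
λ = (n·S − d)/|n|² = (72 − 31)/41 = 1.
Reflection = S − 2λn = (12, -1, -3) − 2·(5, 0, -4) = (2, -1, 5).

(2, -1, 5)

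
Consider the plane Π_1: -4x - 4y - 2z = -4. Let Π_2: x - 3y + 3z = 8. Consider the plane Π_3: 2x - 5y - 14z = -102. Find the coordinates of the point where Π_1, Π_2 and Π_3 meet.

(-4, 2, 6)

Solving the 3×3 linear system -4x - 4y - 2z = -4, x - 3y + 3z = 8, 2x - 5y - 14z = -102 (e.g. by elimination or Cramer's rule, determinant = -310) gives (-4, 2, 6).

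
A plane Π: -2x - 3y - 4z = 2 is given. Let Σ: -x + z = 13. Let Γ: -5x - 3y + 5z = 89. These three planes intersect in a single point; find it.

(-5, -8, 8)

Solving the 3×3 linear system -2x - 3y - 4z = 2, -x + z = 13, -5x - 3y + 5z = 89 (e.g. by elimination or Cramer's rule, determinant = -18) gives (-5, -8, 8).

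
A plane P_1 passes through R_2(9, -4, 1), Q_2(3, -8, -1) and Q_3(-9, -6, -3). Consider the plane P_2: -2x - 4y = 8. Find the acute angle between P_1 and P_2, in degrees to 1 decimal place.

75.0

R_2Q_2 = (-6, -4, -2), R_2Q_3 = (-18, -2, -4); a normal to P_1 is R_2Q_2 × R_2Q_3 = (12, 12, -60).
Using R_2: P_1 has equation 12x + 12y - 60z = 0.
cos θ = |n₁·n₂| / (|n₁||n₂|) = |-72| / (√3888 · √20).
θ = arccos(0.25820) ≈ 75.0°.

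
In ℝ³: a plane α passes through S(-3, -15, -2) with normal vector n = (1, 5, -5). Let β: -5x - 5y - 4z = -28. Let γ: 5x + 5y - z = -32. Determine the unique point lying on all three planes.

α: n·r = n·S gives x + 5y - 5z = -68.
Solving the 3×3 linear system x + 5y - 5z = -68, -5x - 5y - 4z = -28, 5x + 5y - z = -32 (e.g. by elimination or Cramer's rule, determinant = -100) gives (-3, -1, 12).

(-3, -1, 12)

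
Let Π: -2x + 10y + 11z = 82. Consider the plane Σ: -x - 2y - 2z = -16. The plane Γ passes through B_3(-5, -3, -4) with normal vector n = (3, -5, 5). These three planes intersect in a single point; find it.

Γ: n·r = n·B_3 gives 3x - 5y + 5z = -20.
Solving the 3×3 linear system -2x + 10y + 11z = 82, -x - 2y - 2z = -16, 3x - 5y + 5z = -20 (e.g. by elimination or Cramer's rule, determinant = 151) gives (0, 6, 2).

(0, 6, 2)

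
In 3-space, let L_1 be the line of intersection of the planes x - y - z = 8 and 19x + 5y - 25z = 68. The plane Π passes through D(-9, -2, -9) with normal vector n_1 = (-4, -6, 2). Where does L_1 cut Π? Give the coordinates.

(-3, -5, -6)

Direction of L_1: (1, -1, -1) × (19, 5, -25) = (30, 6, 24).
A point on L_1: solving the two plane equations with x = 17 gives (17, -1, 10).
Π: n_1·r = n_1·D gives -4x - 6y + 2z = 30.
Substitute r = (17, -1, 10) + t(30, 6, 24) into the plane: -42 + (-108)t = 30, so t = -2/3.
Intersection: (17, -1, 10) + (-2/3)·(30, 6, 24) = (-3, -5, -6).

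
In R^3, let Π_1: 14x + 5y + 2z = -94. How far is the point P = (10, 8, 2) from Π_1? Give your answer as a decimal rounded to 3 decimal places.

18.533

n·P − d = (14)·(10) + (5)·(8) + (2)·(2) − (-94) = 278; |n| = √225.
Distance = |278| / √225 = 278/√225 ≈ 18.533.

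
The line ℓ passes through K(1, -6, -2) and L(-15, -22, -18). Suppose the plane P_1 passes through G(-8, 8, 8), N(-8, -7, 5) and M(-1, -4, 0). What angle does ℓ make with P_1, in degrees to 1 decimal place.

45.5

A direction vector for ℓ is L − K = (-16, -16, -16).
GN = (0, -15, -3), GM = (7, -12, -8); a normal to P_1 is GN × GM = (84, -21, 105).
Using G: P_1 has equation 84x - 21y + 105z = 0.
sin θ = |n·v| / (|n||v|) = |-2688| / (√18522 · √768) = 0.71270.
θ ≈ 45.5°.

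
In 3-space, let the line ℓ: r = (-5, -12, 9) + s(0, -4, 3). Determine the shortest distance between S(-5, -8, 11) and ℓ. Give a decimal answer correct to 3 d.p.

Taking (-5, -12, 9) on ℓ with direction v = (0, -4, 3): w = S − (-5, -12, 9) = (0, 4, 2), and w × v = (20, 0, 0).
Distance = |w × v| / |v| = √400 / √25 ≈ 4.000.

4.000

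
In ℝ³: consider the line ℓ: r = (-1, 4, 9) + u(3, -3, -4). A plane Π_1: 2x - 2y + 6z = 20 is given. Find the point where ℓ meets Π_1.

Substitute r = (-1, 4, 9) + t(3, -3, -4) into the plane: 44 + (-12)t = 20, so t = 2.
Intersection: (-1, 4, 9) + 2·(3, -3, -4) = (5, -2, 1).

(5, -2, 1)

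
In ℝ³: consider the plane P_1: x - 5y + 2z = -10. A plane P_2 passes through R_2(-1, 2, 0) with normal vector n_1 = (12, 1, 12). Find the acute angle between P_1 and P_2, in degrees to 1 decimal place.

P_2: n_1·r = n_1·R_2 gives 12x + y + 12z = -10.
cos θ = |n₁·n₂| / (|n₁||n₂|) = |31| / (√30 · √289).
θ = arccos(0.33293) ≈ 70.6°.

70.6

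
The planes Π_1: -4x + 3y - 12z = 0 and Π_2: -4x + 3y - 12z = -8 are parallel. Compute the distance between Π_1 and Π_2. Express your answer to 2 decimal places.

Same normal n = (-4, 3, -12) with |n| = √169; distance = |0 − (-8)| / |n| = 8/√169 ≈ 0.62.

0.62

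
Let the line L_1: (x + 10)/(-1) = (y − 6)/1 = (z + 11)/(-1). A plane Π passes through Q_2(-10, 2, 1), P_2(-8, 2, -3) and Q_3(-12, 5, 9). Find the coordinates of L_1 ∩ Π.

L_1 has direction (-1, 1, -1) through (-10, 6, -11).
Q_2P_2 = (2, 0, -4), Q_2Q_3 = (-2, 3, 8); a normal to Π is Q_2P_2 × Q_2Q_3 = (12, -8, 6).
Using Q_2: Π has equation 12x - 8y + 6z = -130.
Substitute r = (-10, 6, -11) + t(-1, 1, -1) into the plane: -234 + (-26)t = -130, so t = -4.
Intersection: (-10, 6, -11) + (-4)·(-1, 1, -1) = (-6, 2, -7).

(-6, 2, -7)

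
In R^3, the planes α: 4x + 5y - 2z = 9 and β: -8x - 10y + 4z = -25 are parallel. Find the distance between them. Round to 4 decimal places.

0.5217

Rescale β by 1/(-2): 4x + 5y - 2z = 25/2. Then distance = |9 − (25/2)| / √45 ≈ 0.5217.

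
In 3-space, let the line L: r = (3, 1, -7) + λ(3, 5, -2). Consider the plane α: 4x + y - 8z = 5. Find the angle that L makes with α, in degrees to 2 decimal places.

36.50

sin θ = |n·v| / (|n||v|) = |33| / (√81 · √38) = 0.59481.
θ ≈ 36.50°.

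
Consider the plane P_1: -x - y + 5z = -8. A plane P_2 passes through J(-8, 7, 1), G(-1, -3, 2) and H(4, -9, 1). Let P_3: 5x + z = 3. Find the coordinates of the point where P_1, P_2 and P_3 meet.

(1, -3, -2)

JG = (7, -10, 1), JH = (12, -16, 0); a normal to P_2 is JG × JH = (16, 12, 8).
Using J: P_2 has equation 16x + 12y + 8z = -36.
Solving the 3×3 linear system -x - y + 5z = -8, 16x + 12y + 8z = -36, 5x + z = 3 (e.g. by elimination or Cramer's rule, determinant = -336) gives (1, -3, -2).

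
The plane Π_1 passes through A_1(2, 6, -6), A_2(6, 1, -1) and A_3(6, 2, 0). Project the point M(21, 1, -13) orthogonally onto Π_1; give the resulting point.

(6, -5, -7)

A_1A_2 = (4, -5, 5), A_1A_3 = (4, -4, 6); a normal to Π_1 is A_1A_2 × A_1A_3 = (-10, -4, 4).
Using A_1: Π_1 has equation -10x - 4y + 4z = -68.
Foot = M − λn with λ = (n·M − d)/|n|² = (-266 − (-68))/132 = -3/2.
Foot = (21, 1, -13) − (-3/2)·(-10, -4, 4) = (6, -5, -7).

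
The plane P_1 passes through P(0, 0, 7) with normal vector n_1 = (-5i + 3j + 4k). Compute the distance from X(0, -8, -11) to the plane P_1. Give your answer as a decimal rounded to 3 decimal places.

13.576

P_1: n_1·r = n_1·P gives -5x + 3y + 4z = 28.
n·X − d = (-5)·(0) + (3)·(-8) + (4)·(-11) − 28 = -96; |n| = √50.
Distance = |-96| / √50 = 96/√50 ≈ 13.576.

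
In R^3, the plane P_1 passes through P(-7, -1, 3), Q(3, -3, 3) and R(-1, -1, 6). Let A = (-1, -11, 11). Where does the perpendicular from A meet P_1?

(1, -1, 7)

PQ = (10, -2, 0), PR = (6, 0, 3); a normal to P_1 is PQ × PR = (-6, -30, 12).
Using P: P_1 has equation -6x - 30y + 12z = 108.
Foot = A − λn with λ = (n·A − d)/|n|² = (468 − 108)/1080 = 1/3.
Foot = (-1, -11, 11) − (1/3)·(-6, -30, 12) = (1, -1, 7).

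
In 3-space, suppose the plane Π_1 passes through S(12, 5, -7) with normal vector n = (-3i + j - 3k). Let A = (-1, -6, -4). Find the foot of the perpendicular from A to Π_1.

(2, -7, -1)

Π_1: n·r = n·S gives -3x + y - 3z = -10.
Foot = A − λn with λ = (n·A − d)/|n|² = (9 − (-10))/19 = 1.
Foot = (-1, -6, -4) − 1·(-3, 1, -3) = (2, -7, -1).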